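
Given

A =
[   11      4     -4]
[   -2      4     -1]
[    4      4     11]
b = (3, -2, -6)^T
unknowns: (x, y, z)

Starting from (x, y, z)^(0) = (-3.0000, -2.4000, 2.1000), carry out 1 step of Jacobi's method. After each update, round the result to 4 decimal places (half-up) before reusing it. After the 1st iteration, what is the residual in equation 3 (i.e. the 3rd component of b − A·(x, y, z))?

-23.3366

Iteration 1:
  x = (3 - (4)·-2.4000 - (-4)·2.1000) / (11) = 1.9091
  y = (-2 - (-2)·-3.0000 - (-1)·2.1000) / (4) = -1.4750
  z = (-6 - (4)·-3.0000 - (4)·-2.4000) / (11) = 1.4182
Residual b − A·x = (-6.4273, 9.1364, -23.3366)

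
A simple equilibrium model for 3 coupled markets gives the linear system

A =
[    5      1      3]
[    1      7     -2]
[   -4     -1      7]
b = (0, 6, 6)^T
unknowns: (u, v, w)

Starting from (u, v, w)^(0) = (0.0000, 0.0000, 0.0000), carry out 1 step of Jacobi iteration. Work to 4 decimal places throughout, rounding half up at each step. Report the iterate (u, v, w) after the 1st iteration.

Iteration 1:
  u = (0 - (1)·0.0000 - (3)·0.0000) / (5) = 0.0000
  v = (6 - (1)·0.0000 - (-2)·0.0000) / (7) = 0.8571
  w = (6 - (-4)·0.0000 - (-1)·0.0000) / (7) = 0.8571

(0.0000, 0.8571, 0.8571)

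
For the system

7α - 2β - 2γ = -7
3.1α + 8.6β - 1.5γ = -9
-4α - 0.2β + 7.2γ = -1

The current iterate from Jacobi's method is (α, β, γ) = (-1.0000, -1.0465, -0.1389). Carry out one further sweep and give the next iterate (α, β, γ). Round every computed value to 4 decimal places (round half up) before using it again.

(-1.3387, -0.7103, -0.7235)

One sweep:
  α = (-7 - (-2)·-1.0465 - (-2)·-0.1389) / (7) = -1.3387
  β = (-9 - (3.1)·-1.0000 - (-1.5)·-0.1389) / (8.6) = -0.7103
  γ = (-1 - (-4)·-1.0000 - (-0.2)·-1.0465) / (7.2) = -0.7235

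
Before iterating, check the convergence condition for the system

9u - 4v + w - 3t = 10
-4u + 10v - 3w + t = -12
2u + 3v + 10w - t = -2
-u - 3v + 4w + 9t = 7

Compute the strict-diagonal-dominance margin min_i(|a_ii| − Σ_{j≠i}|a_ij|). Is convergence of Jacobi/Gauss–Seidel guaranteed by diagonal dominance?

row 1: |9| − (4+1+3) = 1
row 2: |10| − (4+3+1) = 2
row 3: |10| − (2+3+1) = 4
row 4: |9| − (1+3+4) = 1
minimum over rows = 1 → strictly diagonally dominant (convergence guaranteed)

1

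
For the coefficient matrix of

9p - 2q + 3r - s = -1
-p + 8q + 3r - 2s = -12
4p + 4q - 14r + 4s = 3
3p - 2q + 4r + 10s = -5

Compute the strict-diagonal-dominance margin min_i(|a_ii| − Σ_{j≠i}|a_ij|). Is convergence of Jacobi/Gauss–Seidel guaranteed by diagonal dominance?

row 1: |9| − (2+3+1) = 3
row 2: |8| − (1+3+2) = 2
row 3: |-14| − (4+4+4) = 2
row 4: |10| − (3+2+4) = 1
minimum over rows = 1 → strictly diagonally dominant (convergence guaranteed)

1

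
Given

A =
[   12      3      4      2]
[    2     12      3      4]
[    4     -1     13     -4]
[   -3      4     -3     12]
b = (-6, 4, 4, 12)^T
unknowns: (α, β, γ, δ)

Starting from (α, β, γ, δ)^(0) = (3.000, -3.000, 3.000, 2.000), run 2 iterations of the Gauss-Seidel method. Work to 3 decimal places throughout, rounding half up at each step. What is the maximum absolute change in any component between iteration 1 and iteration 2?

Iteration 1:
  α = (-6 - (3)·-3.000 - (4)·3.000 - (2)·2.000) / (12) = -1.083
  β = (4 - (2)·-1.083 - (3)·3.000 - (4)·2.000) / (12) = -0.903
  γ = (4 - (4)·-1.083 - (-1)·-0.903 - (-4)·2.000) / (13) = 1.187
  δ = (12 - (-3)·-1.083 - (4)·-0.903 - (-3)·1.187) / (12) = 1.327
Iteration 2:
  α = (-6 - (3)·-0.903 - (4)·1.187 - (2)·1.327) / (12) = -0.891
  β = (4 - (2)·-0.891 - (3)·1.187 - (4)·1.327) / (12) = -0.257
  γ = (4 - (4)·-0.891 - (-1)·-0.257 - (-4)·1.327) / (13) = 0.970
  δ = (12 - (-3)·-0.891 - (4)·-0.257 - (-3)·0.970) / (12) = 1.105
Change: (0.192, 0.646, -0.217, -0.222) → max |·| = 0.646

0.646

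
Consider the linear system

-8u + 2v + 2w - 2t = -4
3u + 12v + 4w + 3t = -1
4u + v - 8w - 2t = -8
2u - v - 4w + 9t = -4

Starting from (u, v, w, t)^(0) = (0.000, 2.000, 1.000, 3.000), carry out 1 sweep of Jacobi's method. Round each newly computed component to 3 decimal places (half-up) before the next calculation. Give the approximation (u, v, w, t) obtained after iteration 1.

(0.500, -1.167, 0.500, 0.222)

Iteration 1:
  u = (-4 - (2)·2.000 - (2)·1.000 - (-2)·3.000) / (-8) = 0.500
  v = (-1 - (3)·0.000 - (4)·1.000 - (3)·3.000) / (12) = -1.167
  w = (-8 - (4)·0.000 - (1)·2.000 - (-2)·3.000) / (-8) = 0.500
  t = (-4 - (2)·0.000 - (-1)·2.000 - (-4)·1.000) / (9) = 0.222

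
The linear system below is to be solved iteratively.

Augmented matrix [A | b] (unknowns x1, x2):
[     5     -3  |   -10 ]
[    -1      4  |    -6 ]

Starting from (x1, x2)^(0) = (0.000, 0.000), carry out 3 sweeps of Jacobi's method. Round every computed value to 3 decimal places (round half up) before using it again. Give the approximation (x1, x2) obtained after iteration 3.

(-3.200, -2.225)

Iteration 1:
  x1 = (-10 - (-3)·0.000) / (5) = -2.000
  x2 = (-6 - (-1)·0.000) / (4) = -1.500
Iteration 2:
  x1 = (-10 - (-3)·-1.500) / (5) = -2.900
  x2 = (-6 - (-1)·-2.000) / (4) = -2.000
Iteration 3:
  x1 = (-10 - (-3)·-2.000) / (5) = -3.200
  x2 = (-6 - (-1)·-2.900) / (4) = -2.225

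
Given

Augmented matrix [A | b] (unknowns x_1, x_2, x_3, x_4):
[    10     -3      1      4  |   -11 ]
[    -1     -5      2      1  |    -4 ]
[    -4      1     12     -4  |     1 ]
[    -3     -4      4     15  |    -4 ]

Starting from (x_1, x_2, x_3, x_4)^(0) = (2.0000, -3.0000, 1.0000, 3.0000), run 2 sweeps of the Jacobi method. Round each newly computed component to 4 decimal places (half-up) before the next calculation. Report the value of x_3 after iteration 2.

Iteration 1:
  x_1 = (-11 - (-3)·-3.0000 - (1)·1.0000 - (4)·3.0000) / (10) = -3.3000
  x_2 = (-4 - (-1)·2.0000 - (2)·1.0000 - (1)·3.0000) / (-5) = 1.4000
  x_3 = (1 - (-4)·2.0000 - (1)·-3.0000 - (-4)·3.0000) / (12) = 2.0000
  x_4 = (-4 - (-3)·2.0000 - (-4)·-3.0000 - (4)·1.0000) / (15) = -0.9333
Iteration 2:
  x_1 = (-11 - (-3)·1.4000 - (1)·2.0000 - (4)·-0.9333) / (10) = -0.5067
  x_2 = (-4 - (-1)·-3.3000 - (2)·2.0000 - (1)·-0.9333) / (-5) = 2.0733
  x_3 = (1 - (-4)·-3.3000 - (1)·1.4000 - (-4)·-0.9333) / (12) = -1.4444
  x_4 = (-4 - (-3)·-3.3000 - (-4)·1.4000 - (4)·2.0000) / (15) = -1.0867

-1.4444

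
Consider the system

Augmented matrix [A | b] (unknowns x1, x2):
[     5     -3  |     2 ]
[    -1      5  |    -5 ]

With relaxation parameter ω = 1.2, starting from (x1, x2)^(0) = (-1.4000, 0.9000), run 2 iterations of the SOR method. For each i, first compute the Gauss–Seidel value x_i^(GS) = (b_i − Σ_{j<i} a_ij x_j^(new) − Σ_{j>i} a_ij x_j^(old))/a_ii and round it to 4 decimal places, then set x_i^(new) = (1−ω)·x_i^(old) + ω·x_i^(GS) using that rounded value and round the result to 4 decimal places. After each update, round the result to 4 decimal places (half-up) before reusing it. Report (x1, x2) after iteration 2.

Iteration 1:
  x1: GS value = (2 - (-3)·0.9000) / (5) = 0.9400;  x1 ← (1−ω)·-1.4000 + ω·0.9400 = 1.4080
  x2: GS value = (-5 - (-1)·1.4080) / (5) = -0.7184;  x2 ← (1−ω)·0.9000 + ω·-0.7184 = -1.0421
Iteration 2:
  x1: GS value = (2 - (-3)·-1.0421) / (5) = -0.2253;  x1 ← (1−ω)·1.4080 + ω·-0.2253 = -0.5520
  x2: GS value = (-5 - (-1)·-0.5520) / (5) = -1.1104;  x2 ← (1−ω)·-1.0421 + ω·-1.1104 = -1.1241

(-0.5520, -1.1241)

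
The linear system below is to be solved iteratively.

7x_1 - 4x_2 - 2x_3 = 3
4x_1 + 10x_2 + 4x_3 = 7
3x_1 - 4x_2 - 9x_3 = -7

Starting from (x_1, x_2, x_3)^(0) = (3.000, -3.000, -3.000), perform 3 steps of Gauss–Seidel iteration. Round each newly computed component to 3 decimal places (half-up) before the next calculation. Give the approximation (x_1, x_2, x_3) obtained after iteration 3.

(1.031, -0.158, 1.192)

Iteration 1:
  x_1 = (3 - (-4)·-3.000 - (-2)·-3.000) / (7) = -2.143
  x_2 = (7 - (4)·-2.143 - (4)·-3.000) / (10) = 2.757
  x_3 = (-7 - (3)·-2.143 - (-4)·2.757) / (-9) = -1.162
Iteration 2:
  x_1 = (3 - (-4)·2.757 - (-2)·-1.162) / (7) = 1.672
  x_2 = (7 - (4)·1.672 - (4)·-1.162) / (10) = 0.496
  x_3 = (-7 - (3)·1.672 - (-4)·0.496) / (-9) = 1.115
Iteration 3:
  x_1 = (3 - (-4)·0.496 - (-2)·1.115) / (7) = 1.031
  x_2 = (7 - (4)·1.031 - (4)·1.115) / (10) = -0.158
  x_3 = (-7 - (3)·1.031 - (-4)·-0.158) / (-9) = 1.192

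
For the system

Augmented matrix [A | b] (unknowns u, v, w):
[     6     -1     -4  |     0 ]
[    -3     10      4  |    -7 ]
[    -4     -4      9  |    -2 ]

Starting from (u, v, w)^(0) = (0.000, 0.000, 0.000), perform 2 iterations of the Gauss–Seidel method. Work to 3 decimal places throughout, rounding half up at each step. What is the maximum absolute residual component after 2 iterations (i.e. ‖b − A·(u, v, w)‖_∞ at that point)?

0.708

Iteration 1:
  u = (0 - (-1)·0.000 - (-4)·0.000) / (6) = 0.000
  v = (-7 - (-3)·0.000 - (4)·0.000) / (10) = -0.700
  w = (-2 - (-4)·0.000 - (-4)·-0.700) / (9) = -0.533
Iteration 2:
  u = (0 - (-1)·-0.700 - (-4)·-0.533) / (6) = -0.472
  v = (-7 - (-3)·-0.472 - (4)·-0.533) / (10) = -0.628
  w = (-2 - (-4)·-0.472 - (-4)·-0.628) / (9) = -0.711
Residual b − A·x = (-0.640, 0.708, -0.001); ∞-norm = 0.708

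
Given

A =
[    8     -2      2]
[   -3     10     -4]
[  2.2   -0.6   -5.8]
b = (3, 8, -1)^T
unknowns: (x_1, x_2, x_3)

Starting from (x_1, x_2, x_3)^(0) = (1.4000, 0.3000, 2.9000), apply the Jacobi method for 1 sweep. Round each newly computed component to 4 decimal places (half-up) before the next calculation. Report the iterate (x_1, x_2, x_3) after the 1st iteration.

(-0.2750, 2.3800, 0.6724)

Iteration 1:
  x_1 = (3 - (-2)·0.3000 - (2)·2.9000) / (8) = -0.2750
  x_2 = (8 - (-3)·1.4000 - (-4)·2.9000) / (10) = 2.3800
  x_3 = (-1 - (2.2)·1.4000 - (-0.6)·0.3000) / (-5.8) = 0.6724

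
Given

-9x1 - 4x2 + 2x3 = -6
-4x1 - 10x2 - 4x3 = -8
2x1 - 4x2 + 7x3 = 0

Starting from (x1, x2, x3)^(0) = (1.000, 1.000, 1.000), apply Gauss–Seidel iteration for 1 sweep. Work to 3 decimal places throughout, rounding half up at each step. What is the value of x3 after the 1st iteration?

Iteration 1:
  x1 = (-6 - (-4)·1.000 - (2)·1.000) / (-9) = 0.444
  x2 = (-8 - (-4)·0.444 - (-4)·1.000) / (-10) = 0.222
  x3 = (0 - (2)·0.444 - (-4)·0.222) / (7) = 0.000

0.000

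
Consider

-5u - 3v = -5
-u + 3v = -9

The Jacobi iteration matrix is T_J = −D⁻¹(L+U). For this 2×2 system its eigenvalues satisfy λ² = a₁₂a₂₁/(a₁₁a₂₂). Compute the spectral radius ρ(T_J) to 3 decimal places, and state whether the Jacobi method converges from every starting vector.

a₁₂a₂₁/(a₁₁a₂₂) = (-3)·(-1) / ((-5)·(3)) = -0.200000
ρ = √|-0.200000| = √0.200000 = 0.447
ρ < 1, so Jacobi converges

0.447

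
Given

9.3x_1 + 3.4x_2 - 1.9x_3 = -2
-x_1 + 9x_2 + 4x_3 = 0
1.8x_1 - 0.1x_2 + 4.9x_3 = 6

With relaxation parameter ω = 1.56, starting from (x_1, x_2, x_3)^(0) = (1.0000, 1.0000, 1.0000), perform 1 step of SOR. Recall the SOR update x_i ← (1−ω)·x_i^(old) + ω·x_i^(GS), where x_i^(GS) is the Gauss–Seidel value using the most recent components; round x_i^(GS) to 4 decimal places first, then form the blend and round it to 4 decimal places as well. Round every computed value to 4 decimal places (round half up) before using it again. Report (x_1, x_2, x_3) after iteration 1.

(-1.1470, -1.4522, 1.9613)

Iteration 1:
  x_1: GS value = (-2 - (3.4)·1.0000 - (-1.9)·1.0000) / (9.3) = -0.3763;  x_1 ← (1−ω)·1.0000 + ω·-0.3763 = -1.1470
  x_2: GS value = (0 - (-1)·-1.1470 - (4)·1.0000) / (9) = -0.5719;  x_2 ← (1−ω)·1.0000 + ω·-0.5719 = -1.4522
  x_3: GS value = (6 - (1.8)·-1.1470 - (-0.1)·-1.4522) / (4.9) = 1.6162;  x_3 ← (1−ω)·1.0000 + ω·1.6162 = 1.9613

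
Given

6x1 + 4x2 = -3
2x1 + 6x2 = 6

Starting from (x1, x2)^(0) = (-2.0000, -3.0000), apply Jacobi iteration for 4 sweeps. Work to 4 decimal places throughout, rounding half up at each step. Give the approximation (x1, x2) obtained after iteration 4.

Iteration 1:
  x1 = (-3 - (4)·-3.0000) / (6) = 1.5000
  x2 = (6 - (2)·-2.0000) / (6) = 1.6667
Iteration 2:
  x1 = (-3 - (4)·1.6667) / (6) = -1.6111
  x2 = (6 - (2)·1.5000) / (6) = 0.5000
Iteration 3:
  x1 = (-3 - (4)·0.5000) / (6) = -0.8333
  x2 = (6 - (2)·-1.6111) / (6) = 1.5370
Iteration 4:
  x1 = (-3 - (4)·1.5370) / (6) = -1.5247
  x2 = (6 - (2)·-0.8333) / (6) = 1.2778

(-1.5247, 1.2778)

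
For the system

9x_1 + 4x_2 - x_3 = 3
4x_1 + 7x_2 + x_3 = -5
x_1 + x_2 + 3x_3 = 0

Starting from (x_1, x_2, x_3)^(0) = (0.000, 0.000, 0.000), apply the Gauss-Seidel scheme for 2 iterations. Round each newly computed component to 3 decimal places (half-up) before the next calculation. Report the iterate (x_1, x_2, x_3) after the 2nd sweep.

Iteration 1:
  x_1 = (3 - (4)·0.000 - (-1)·0.000) / (9) = 0.333
  x_2 = (-5 - (4)·0.333 - (1)·0.000) / (7) = -0.905
  x_3 = (0 - (1)·0.333 - (1)·-0.905) / (3) = 0.191
Iteration 2:
  x_1 = (3 - (4)·-0.905 - (-1)·0.191) / (9) = 0.757
  x_2 = (-5 - (4)·0.757 - (1)·0.191) / (7) = -1.174
  x_3 = (0 - (1)·0.757 - (1)·-1.174) / (3) = 0.139

(0.757, -1.174, 0.139)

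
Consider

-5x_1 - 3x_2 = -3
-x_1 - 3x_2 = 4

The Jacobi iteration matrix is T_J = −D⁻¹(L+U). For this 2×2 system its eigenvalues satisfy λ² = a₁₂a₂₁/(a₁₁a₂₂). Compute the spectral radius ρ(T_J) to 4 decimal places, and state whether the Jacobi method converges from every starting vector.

0.4472

a₁₂a₂₁/(a₁₁a₂₂) = (-3)·(-1) / ((-5)·(-3)) = 0.200000
ρ = √|0.200000| = √0.200000 = 0.4472
ρ < 1, so Jacobi converges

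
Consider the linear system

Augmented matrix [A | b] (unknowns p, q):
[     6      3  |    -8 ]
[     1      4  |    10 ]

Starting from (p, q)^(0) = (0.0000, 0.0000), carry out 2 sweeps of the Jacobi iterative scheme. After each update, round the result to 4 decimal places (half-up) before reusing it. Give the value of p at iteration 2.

Iteration 1:
  p = (-8 - (3)·0.0000) / (6) = -1.3333
  q = (10 - (1)·0.0000) / (4) = 2.5000
Iteration 2:
  p = (-8 - (3)·2.5000) / (6) = -2.5833
  q = (10 - (1)·-1.3333) / (4) = 2.8333

-2.5833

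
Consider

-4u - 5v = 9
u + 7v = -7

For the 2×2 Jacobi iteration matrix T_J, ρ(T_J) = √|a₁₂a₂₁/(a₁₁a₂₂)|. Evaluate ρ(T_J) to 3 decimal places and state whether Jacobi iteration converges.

a₁₂a₂₁/(a₁₁a₂₂) = (-5)·(1) / ((-4)·(7)) = 0.178571
ρ = √|0.178571| = √0.178571 = 0.423
ρ < 1, so Jacobi converges

0.423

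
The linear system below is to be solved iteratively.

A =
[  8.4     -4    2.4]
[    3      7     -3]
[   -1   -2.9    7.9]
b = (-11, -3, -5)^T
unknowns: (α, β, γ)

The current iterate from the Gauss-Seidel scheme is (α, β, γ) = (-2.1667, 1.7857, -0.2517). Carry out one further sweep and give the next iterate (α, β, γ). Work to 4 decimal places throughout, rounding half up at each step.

One sweep:
  α = (-11 - (-4)·1.7857 - (2.4)·-0.2517) / (8.4) = -0.3873
  β = (-3 - (3)·-0.3873 - (-3)·-0.2517) / (7) = -0.3705
  γ = (-5 - (-1)·-0.3873 - (-2.9)·-0.3705) / (7.9) = -0.8179

(-0.3873, -0.3705, -0.8179)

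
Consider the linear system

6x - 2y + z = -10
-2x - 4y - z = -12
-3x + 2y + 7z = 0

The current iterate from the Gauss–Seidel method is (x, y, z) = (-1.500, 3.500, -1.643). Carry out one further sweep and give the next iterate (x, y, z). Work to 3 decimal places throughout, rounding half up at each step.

(-0.226, 3.524, -1.104)

One sweep:
  x = (-10 - (-2)·3.500 - (1)·-1.643) / (6) = -0.226
  y = (-12 - (-2)·-0.226 - (-1)·-1.643) / (-4) = 3.524
  z = (0 - (-3)·-0.226 - (2)·3.524) / (7) = -1.104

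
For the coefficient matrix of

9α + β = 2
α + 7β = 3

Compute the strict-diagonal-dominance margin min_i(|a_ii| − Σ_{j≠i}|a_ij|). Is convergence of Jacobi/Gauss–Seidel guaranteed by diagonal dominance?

row 1: |9| − (1) = 8
row 2: |7| − (1) = 6
minimum over rows = 6 → strictly diagonally dominant (convergence guaranteed)

6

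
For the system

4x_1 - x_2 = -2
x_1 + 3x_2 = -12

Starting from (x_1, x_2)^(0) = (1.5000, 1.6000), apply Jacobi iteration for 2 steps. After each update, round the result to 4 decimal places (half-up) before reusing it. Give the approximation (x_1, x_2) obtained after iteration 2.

(-1.6250, -3.9667)

Iteration 1:
  x_1 = (-2 - (-1)·1.6000) / (4) = -0.1000
  x_2 = (-12 - (1)·1.5000) / (3) = -4.5000
Iteration 2:
  x_1 = (-2 - (-1)·-4.5000) / (4) = -1.6250
  x_2 = (-12 - (1)·-0.1000) / (3) = -3.9667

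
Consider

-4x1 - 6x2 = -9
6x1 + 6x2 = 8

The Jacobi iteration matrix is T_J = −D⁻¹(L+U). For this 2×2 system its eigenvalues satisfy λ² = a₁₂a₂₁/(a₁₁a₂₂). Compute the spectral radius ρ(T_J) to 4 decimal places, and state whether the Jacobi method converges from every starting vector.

1.2247

a₁₂a₂₁/(a₁₁a₂₂) = (-6)·(6) / ((-4)·(6)) = 1.500000
ρ = √|1.500000| = √1.500000 = 1.2247
ρ > 1, so Jacobi diverges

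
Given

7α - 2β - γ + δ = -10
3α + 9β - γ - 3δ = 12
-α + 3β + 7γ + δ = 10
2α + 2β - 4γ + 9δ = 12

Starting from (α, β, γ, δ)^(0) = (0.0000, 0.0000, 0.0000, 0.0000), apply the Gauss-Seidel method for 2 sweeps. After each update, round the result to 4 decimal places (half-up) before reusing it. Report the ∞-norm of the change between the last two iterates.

Iteration 1:
  α = (-10 - (-2)·0.0000 - (-1)·0.0000 - (1)·0.0000) / (7) = -1.4286
  β = (12 - (3)·-1.4286 - (-1)·0.0000 - (-3)·0.0000) / (9) = 1.8095
  γ = (10 - (-1)·-1.4286 - (3)·1.8095 - (1)·0.0000) / (7) = 0.4490
  δ = (12 - (2)·-1.4286 - (2)·1.8095 - (-4)·0.4490) / (9) = 1.4482
Iteration 2:
  α = (-10 - (-2)·1.8095 - (-1)·0.4490 - (1)·1.4482) / (7) = -1.0543
  β = (12 - (3)·-1.0543 - (-1)·0.4490 - (-3)·1.4482) / (9) = 2.2174
  γ = (10 - (-1)·-1.0543 - (3)·2.2174 - (1)·1.4482) / (7) = 0.1208
  δ = (12 - (2)·-1.0543 - (2)·2.2174 - (-4)·0.1208) / (9) = 1.1286
Change: (0.3743, 0.4079, -0.3282, -0.3196) → max |·| = 0.4079

0.4079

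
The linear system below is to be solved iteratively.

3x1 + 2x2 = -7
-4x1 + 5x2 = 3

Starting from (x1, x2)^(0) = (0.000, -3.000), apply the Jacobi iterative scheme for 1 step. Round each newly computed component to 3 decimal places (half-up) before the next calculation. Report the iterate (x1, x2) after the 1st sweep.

(-0.333, 0.600)

Iteration 1:
  x1 = (-7 - (2)·-3.000) / (3) = -0.333
  x2 = (3 - (-4)·0.000) / (5) = 0.600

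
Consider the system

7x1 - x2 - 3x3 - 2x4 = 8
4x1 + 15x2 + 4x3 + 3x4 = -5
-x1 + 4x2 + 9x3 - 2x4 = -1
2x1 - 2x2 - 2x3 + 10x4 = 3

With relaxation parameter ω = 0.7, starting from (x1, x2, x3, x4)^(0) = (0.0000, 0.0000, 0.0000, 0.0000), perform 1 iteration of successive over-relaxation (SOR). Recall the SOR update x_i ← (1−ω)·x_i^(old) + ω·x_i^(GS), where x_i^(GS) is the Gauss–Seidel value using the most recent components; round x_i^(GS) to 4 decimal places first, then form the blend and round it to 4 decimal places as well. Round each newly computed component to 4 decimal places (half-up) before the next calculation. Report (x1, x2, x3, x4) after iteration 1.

Iteration 1:
  x1: GS value = (8 - (-1)·0.0000 - (-3)·0.0000 - (-2)·0.0000) / (7) = 1.1429;  x1 ← (1−ω)·0.0000 + ω·1.1429 = 0.8000
  x2: GS value = (-5 - (4)·0.8000 - (4)·0.0000 - (3)·0.0000) / (15) = -0.5467;  x2 ← (1−ω)·0.0000 + ω·-0.5467 = -0.3827
  x3: GS value = (-1 - (-1)·0.8000 - (4)·-0.3827 - (-2)·0.0000) / (9) = 0.1479;  x3 ← (1−ω)·0.0000 + ω·0.1479 = 0.1035
  x4: GS value = (3 - (2)·0.8000 - (-2)·-0.3827 - (-2)·0.1035) / (10) = 0.0842;  x4 ← (1−ω)·0.0000 + ω·0.0842 = 0.0589

(0.8000, -0.3827, 0.1035, 0.0589)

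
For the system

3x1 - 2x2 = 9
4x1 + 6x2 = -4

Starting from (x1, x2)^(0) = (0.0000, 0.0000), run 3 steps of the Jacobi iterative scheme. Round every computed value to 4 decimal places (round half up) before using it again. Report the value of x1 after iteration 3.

Iteration 1:
  x1 = (9 - (-2)·0.0000) / (3) = 3.0000
  x2 = (-4 - (4)·0.0000) / (6) = -0.6667
Iteration 2:
  x1 = (9 - (-2)·-0.6667) / (3) = 2.5555
  x2 = (-4 - (4)·3.0000) / (6) = -2.6667
Iteration 3:
  x1 = (9 - (-2)·-2.6667) / (3) = 1.2222
  x2 = (-4 - (4)·2.5555) / (6) = -2.3703

1.2222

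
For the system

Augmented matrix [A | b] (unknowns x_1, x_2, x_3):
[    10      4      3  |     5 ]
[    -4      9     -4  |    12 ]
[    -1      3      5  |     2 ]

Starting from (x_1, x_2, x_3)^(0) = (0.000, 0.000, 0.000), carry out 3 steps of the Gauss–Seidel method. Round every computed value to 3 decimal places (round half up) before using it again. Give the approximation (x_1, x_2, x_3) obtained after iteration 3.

(0.128, 1.264, -0.333)

Iteration 1:
  x_1 = (5 - (4)·0.000 - (3)·0.000) / (10) = 0.500
  x_2 = (12 - (-4)·0.500 - (-4)·0.000) / (9) = 1.556
  x_3 = (2 - (-1)·0.500 - (3)·1.556) / (5) = -0.434
Iteration 2:
  x_1 = (5 - (4)·1.556 - (3)·-0.434) / (10) = 0.008
  x_2 = (12 - (-4)·0.008 - (-4)·-0.434) / (9) = 1.144
  x_3 = (2 - (-1)·0.008 - (3)·1.144) / (5) = -0.285
Iteration 3:
  x_1 = (5 - (4)·1.144 - (3)·-0.285) / (10) = 0.128
  x_2 = (12 - (-4)·0.128 - (-4)·-0.285) / (9) = 1.264
  x_3 = (2 - (-1)·0.128 - (3)·1.264) / (5) = -0.333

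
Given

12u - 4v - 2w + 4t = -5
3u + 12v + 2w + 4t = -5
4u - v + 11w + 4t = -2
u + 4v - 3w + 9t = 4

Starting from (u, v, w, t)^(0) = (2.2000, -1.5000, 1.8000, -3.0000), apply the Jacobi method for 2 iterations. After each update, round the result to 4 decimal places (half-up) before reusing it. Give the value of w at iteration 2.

-0.8788

Iteration 1:
  u = (-5 - (-4)·-1.5000 - (-2)·1.8000 - (4)·-3.0000) / (12) = 0.3833
  v = (-5 - (3)·2.2000 - (2)·1.8000 - (4)·-3.0000) / (12) = -0.2667
  w = (-2 - (4)·2.2000 - (-1)·-1.5000 - (4)·-3.0000) / (11) = -0.0273
  t = (4 - (1)·2.2000 - (4)·-1.5000 - (-3)·1.8000) / (9) = 1.4667
Iteration 2:
  u = (-5 - (-4)·-0.2667 - (-2)·-0.0273 - (4)·1.4667) / (12) = -0.9990
  v = (-5 - (3)·0.3833 - (2)·-0.0273 - (4)·1.4667) / (12) = -0.9968
  w = (-2 - (4)·0.3833 - (-1)·-0.2667 - (4)·1.4667) / (11) = -0.8788
  t = (4 - (1)·0.3833 - (4)·-0.2667 - (-3)·-0.0273) / (9) = 0.5113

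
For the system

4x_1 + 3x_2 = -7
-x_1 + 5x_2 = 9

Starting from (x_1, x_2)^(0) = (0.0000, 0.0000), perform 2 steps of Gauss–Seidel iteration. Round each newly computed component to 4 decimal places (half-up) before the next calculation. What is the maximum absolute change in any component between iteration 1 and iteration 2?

Iteration 1:
  x_1 = (-7 - (3)·0.0000) / (4) = -1.7500
  x_2 = (9 - (-1)·-1.7500) / (5) = 1.4500
Iteration 2:
  x_1 = (-7 - (3)·1.4500) / (4) = -2.8375
  x_2 = (9 - (-1)·-2.8375) / (5) = 1.2325
Change: (-1.0875, -0.2175) → max |·| = 1.0875

1.0875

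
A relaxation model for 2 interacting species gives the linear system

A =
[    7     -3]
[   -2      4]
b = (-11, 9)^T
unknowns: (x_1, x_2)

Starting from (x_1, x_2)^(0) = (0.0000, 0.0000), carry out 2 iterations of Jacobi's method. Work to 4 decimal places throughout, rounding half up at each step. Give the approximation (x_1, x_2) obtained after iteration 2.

Iteration 1:
  x_1 = (-11 - (-3)·0.0000) / (7) = -1.5714
  x_2 = (9 - (-2)·0.0000) / (4) = 2.2500
Iteration 2:
  x_1 = (-11 - (-3)·2.2500) / (7) = -0.6071
  x_2 = (9 - (-2)·-1.5714) / (4) = 1.4643

(-0.6071, 1.4643)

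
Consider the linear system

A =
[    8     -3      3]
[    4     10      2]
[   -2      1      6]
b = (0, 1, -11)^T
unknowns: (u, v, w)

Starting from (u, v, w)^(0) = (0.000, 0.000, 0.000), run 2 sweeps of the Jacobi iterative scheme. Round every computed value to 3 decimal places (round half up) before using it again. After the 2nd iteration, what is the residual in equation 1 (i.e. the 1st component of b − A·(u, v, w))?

1.151

Iteration 1:
  u = (0 - (-3)·0.000 - (3)·0.000) / (8) = 0.000
  v = (1 - (4)·0.000 - (2)·0.000) / (10) = 0.100
  w = (-11 - (-2)·0.000 - (1)·0.000) / (6) = -1.833
Iteration 2:
  u = (0 - (-3)·0.100 - (3)·-1.833) / (8) = 0.725
  v = (1 - (4)·0.000 - (2)·-1.833) / (10) = 0.467
  w = (-11 - (-2)·0.000 - (1)·0.100) / (6) = -1.850
Residual b − A·x = (1.151, -2.870, 1.083)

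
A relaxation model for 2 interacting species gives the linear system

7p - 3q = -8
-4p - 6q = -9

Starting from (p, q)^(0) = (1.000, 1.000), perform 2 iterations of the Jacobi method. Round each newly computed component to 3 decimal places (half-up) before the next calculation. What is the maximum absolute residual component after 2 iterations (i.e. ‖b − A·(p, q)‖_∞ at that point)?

3.430

Iteration 1:
  p = (-8 - (-3)·1.000) / (7) = -0.714
  q = (-9 - (-4)·1.000) / (-6) = 0.833
Iteration 2:
  p = (-8 - (-3)·0.833) / (7) = -0.786
  q = (-9 - (-4)·-0.714) / (-6) = 1.976
Residual b − A·x = (3.430, -0.288); ∞-norm = 3.430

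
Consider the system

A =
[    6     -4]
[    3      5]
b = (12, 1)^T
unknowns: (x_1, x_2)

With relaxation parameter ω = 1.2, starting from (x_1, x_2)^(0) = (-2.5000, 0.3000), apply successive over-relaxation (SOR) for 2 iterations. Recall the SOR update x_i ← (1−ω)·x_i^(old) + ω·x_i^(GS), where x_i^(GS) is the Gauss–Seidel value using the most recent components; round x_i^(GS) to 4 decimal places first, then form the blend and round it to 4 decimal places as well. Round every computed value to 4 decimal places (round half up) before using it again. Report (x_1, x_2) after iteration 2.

(0.1074, 0.5789)

Iteration 1:
  x_1: GS value = (12 - (-4)·0.3000) / (6) = 2.2000;  x_1 ← (1−ω)·-2.5000 + ω·2.2000 = 3.1400
  x_2: GS value = (1 - (3)·3.1400) / (5) = -1.6840;  x_2 ← (1−ω)·0.3000 + ω·-1.6840 = -2.0808
Iteration 2:
  x_1: GS value = (12 - (-4)·-2.0808) / (6) = 0.6128;  x_1 ← (1−ω)·3.1400 + ω·0.6128 = 0.1074
  x_2: GS value = (1 - (3)·0.1074) / (5) = 0.1356;  x_2 ← (1−ω)·-2.0808 + ω·0.1356 = 0.5789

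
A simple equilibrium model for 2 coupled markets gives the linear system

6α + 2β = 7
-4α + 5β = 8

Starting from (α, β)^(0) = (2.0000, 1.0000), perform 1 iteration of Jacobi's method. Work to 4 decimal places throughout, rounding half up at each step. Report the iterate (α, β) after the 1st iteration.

(0.8333, 3.2000)

Iteration 1:
  α = (7 - (2)·1.0000) / (6) = 0.8333
  β = (8 - (-4)·2.0000) / (5) = 3.2000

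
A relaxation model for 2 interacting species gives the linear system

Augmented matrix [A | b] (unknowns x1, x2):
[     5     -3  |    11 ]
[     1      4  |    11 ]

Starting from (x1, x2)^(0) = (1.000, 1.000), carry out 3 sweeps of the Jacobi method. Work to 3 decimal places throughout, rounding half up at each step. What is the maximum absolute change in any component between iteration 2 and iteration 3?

0.270

Iteration 1:
  x1 = (11 - (-3)·1.000) / (5) = 2.800
  x2 = (11 - (1)·1.000) / (4) = 2.500
Iteration 2:
  x1 = (11 - (-3)·2.500) / (5) = 3.700
  x2 = (11 - (1)·2.800) / (4) = 2.050
Iteration 3:
  x1 = (11 - (-3)·2.050) / (5) = 3.430
  x2 = (11 - (1)·3.700) / (4) = 1.825
Change: (-0.270, -0.225) → max |·| = 0.270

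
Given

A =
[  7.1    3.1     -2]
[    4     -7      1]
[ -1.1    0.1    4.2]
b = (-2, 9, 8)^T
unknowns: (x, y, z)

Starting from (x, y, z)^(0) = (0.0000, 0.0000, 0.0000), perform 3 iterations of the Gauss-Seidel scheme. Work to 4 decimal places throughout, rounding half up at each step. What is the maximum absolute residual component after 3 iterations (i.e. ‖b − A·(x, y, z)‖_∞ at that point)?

0.2894

Iteration 1:
  x = (-2 - (3.1)·0.0000 - (-2)·0.0000) / (7.1) = -0.2817
  y = (9 - (4)·-0.2817 - (1)·0.0000) / (-7) = -1.4467
  z = (8 - (-1.1)·-0.2817 - (0.1)·-1.4467) / (4.2) = 1.8654
Iteration 2:
  x = (-2 - (3.1)·-1.4467 - (-2)·1.8654) / (7.1) = 0.8754
  y = (9 - (4)·0.8754 - (1)·1.8654) / (-7) = -0.5190
  z = (8 - (-1.1)·0.8754 - (0.1)·-0.5190) / (4.2) = 2.1464
Iteration 3:
  x = (-2 - (3.1)·-0.5190 - (-2)·2.1464) / (7.1) = 0.5495
  y = (9 - (4)·0.5495 - (1)·2.1464) / (-7) = -0.6651
  z = (8 - (-1.1)·0.5495 - (0.1)·-0.6651) / (4.2) = 2.0645
Residual b − A·x = (0.2894, 0.0818, 0.0001); ∞-norm = 0.2894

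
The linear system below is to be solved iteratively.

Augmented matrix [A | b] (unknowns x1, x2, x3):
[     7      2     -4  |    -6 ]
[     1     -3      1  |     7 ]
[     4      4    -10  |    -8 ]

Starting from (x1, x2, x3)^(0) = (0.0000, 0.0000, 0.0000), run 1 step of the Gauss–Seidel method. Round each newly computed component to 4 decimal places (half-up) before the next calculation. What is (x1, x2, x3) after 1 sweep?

(-0.8571, -2.6190, -0.5904)

Iteration 1:
  x1 = (-6 - (2)·0.0000 - (-4)·0.0000) / (7) = -0.8571
  x2 = (7 - (1)·-0.8571 - (1)·0.0000) / (-3) = -2.6190
  x3 = (-8 - (4)·-0.8571 - (4)·-2.6190) / (-10) = -0.5904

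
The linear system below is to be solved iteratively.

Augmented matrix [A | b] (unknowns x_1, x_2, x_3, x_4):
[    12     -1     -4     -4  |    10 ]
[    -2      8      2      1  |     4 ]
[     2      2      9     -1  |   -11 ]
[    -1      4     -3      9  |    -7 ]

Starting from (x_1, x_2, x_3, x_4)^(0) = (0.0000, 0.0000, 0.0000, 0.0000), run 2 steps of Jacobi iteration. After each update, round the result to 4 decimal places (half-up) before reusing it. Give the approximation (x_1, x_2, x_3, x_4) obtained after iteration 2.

Iteration 1:
  x_1 = (10 - (-1)·0.0000 - (-4)·0.0000 - (-4)·0.0000) / (12) = 0.8333
  x_2 = (4 - (-2)·0.0000 - (2)·0.0000 - (1)·0.0000) / (8) = 0.5000
  x_3 = (-11 - (2)·0.0000 - (2)·0.0000 - (-1)·0.0000) / (9) = -1.2222
  x_4 = (-7 - (-1)·0.0000 - (4)·0.0000 - (-3)·0.0000) / (9) = -0.7778
Iteration 2:
  x_1 = (10 - (-1)·0.5000 - (-4)·-1.2222 - (-4)·-0.7778) / (12) = 0.2083
  x_2 = (4 - (-2)·0.8333 - (2)·-1.2222 - (1)·-0.7778) / (8) = 1.1111
  x_3 = (-11 - (2)·0.8333 - (2)·0.5000 - (-1)·-0.7778) / (9) = -1.6049
  x_4 = (-7 - (-1)·0.8333 - (4)·0.5000 - (-3)·-1.2222) / (9) = -1.3148

(0.2083, 1.1111, -1.6049, -1.3148)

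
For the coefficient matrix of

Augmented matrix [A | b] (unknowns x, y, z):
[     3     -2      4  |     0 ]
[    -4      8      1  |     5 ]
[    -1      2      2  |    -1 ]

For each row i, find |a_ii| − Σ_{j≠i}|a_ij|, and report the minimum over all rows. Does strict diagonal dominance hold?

row 1: |3| − (2+4) = -3
row 2: |8| − (4+1) = 3
row 3: |2| − (1+2) = -1
minimum over rows = -3 → not strictly diagonally dominant

-3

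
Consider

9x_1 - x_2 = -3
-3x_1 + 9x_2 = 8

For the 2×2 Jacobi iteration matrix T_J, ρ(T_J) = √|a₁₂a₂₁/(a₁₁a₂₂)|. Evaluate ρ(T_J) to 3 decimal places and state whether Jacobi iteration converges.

0.192

a₁₂a₂₁/(a₁₁a₂₂) = (-1)·(-3) / ((9)·(9)) = 0.037037
ρ = √|0.037037| = √0.037037 = 0.192
ρ < 1, so Jacobi converges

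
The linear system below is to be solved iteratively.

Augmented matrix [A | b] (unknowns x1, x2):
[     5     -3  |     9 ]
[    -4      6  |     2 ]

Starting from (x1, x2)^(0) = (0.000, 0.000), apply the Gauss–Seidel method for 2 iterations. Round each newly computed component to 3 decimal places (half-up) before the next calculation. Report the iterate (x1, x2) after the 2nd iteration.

(2.720, 2.147)

Iteration 1:
  x1 = (9 - (-3)·0.000) / (5) = 1.800
  x2 = (2 - (-4)·1.800) / (6) = 1.533
Iteration 2:
  x1 = (9 - (-3)·1.533) / (5) = 2.720
  x2 = (2 - (-4)·2.720) / (6) = 2.147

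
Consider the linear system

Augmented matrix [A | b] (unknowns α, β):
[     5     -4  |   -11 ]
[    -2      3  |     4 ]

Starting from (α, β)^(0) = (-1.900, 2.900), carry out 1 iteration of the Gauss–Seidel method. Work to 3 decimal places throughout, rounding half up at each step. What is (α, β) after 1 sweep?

Iteration 1:
  α = (-11 - (-4)·2.900) / (5) = 0.120
  β = (4 - (-2)·0.120) / (3) = 1.413

(0.120, 1.413)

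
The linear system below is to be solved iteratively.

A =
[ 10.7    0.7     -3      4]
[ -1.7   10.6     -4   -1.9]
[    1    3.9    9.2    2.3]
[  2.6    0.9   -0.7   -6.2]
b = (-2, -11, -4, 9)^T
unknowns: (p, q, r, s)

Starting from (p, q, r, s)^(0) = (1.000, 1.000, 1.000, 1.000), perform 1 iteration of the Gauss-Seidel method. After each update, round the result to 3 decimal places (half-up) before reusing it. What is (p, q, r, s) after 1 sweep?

(-0.346, -0.537, -0.420, -1.627)

Iteration 1:
  p = (-2 - (0.7)·1.000 - (-3)·1.000 - (4)·1.000) / (10.7) = -0.346
  q = (-11 - (-1.7)·-0.346 - (-4)·1.000 - (-1.9)·1.000) / (10.6) = -0.537
  r = (-4 - (1)·-0.346 - (3.9)·-0.537 - (2.3)·1.000) / (9.2) = -0.420
  s = (9 - (2.6)·-0.346 - (0.9)·-0.537 - (-0.7)·-0.420) / (-6.2) = -1.627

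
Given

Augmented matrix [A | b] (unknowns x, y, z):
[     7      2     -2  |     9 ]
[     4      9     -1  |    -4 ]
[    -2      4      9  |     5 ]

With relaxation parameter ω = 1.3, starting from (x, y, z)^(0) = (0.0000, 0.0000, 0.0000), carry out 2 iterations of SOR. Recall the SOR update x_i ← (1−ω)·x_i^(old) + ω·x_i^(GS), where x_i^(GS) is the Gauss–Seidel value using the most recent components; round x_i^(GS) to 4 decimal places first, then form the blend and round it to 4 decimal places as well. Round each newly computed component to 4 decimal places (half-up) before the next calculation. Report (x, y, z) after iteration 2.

(2.5221, -1.2691, 1.5551)

Iteration 1:
  x: GS value = (9 - (2)·0.0000 - (-2)·0.0000) / (7) = 1.2857;  x ← (1−ω)·0.0000 + ω·1.2857 = 1.6714
  y: GS value = (-4 - (4)·1.6714 - (-1)·0.0000) / (9) = -1.1873;  y ← (1−ω)·0.0000 + ω·-1.1873 = -1.5435
  z: GS value = (5 - (-2)·1.6714 - (4)·-1.5435) / (9) = 1.6130;  z ← (1−ω)·0.0000 + ω·1.6130 = 2.0969
Iteration 2:
  x: GS value = (9 - (2)·-1.5435 - (-2)·2.0969) / (7) = 2.3258;  x ← (1−ω)·1.6714 + ω·2.3258 = 2.5221
  y: GS value = (-4 - (4)·2.5221 - (-1)·2.0969) / (9) = -1.3324;  y ← (1−ω)·-1.5435 + ω·-1.3324 = -1.2691
  z: GS value = (5 - (-2)·2.5221 - (4)·-1.2691) / (9) = 1.6801;  z ← (1−ω)·2.0969 + ω·1.6801 = 1.5551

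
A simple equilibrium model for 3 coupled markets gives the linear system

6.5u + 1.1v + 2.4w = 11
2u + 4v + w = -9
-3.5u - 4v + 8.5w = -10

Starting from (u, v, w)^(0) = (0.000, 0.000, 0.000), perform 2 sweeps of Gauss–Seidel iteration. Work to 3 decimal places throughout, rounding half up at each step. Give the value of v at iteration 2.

-3.231

Iteration 1:
  u = (11 - (1.1)·0.000 - (2.4)·0.000) / (6.5) = 1.692
  v = (-9 - (2)·1.692 - (1)·0.000) / (4) = -3.096
  w = (-10 - (-3.5)·1.692 - (-4)·-3.096) / (8.5) = -1.937
Iteration 2:
  u = (11 - (1.1)·-3.096 - (2.4)·-1.937) / (6.5) = 2.931
  v = (-9 - (2)·2.931 - (1)·-1.937) / (4) = -3.231
  w = (-10 - (-3.5)·2.931 - (-4)·-3.231) / (8.5) = -1.490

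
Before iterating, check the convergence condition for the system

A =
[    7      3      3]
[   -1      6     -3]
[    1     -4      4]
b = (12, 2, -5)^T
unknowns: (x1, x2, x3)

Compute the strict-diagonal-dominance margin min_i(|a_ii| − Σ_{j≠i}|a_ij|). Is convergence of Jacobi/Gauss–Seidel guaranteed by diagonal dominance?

-1

row 1: |7| − (3+3) = 1
row 2: |6| − (1+3) = 2
row 3: |4| − (1+4) = -1
minimum over rows = -1 → not strictly diagonally dominant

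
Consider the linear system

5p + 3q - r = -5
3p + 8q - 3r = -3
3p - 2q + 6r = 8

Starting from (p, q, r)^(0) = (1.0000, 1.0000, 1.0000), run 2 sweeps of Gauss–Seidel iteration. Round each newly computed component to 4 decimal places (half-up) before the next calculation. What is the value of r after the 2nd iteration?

Iteration 1:
  p = (-5 - (3)·1.0000 - (-1)·1.0000) / (5) = -1.4000
  q = (-3 - (3)·-1.4000 - (-3)·1.0000) / (8) = 0.5250
  r = (8 - (3)·-1.4000 - (-2)·0.5250) / (6) = 2.2083
Iteration 2:
  p = (-5 - (3)·0.5250 - (-1)·2.2083) / (5) = -0.8733
  q = (-3 - (3)·-0.8733 - (-3)·2.2083) / (8) = 0.7806
  r = (8 - (3)·-0.8733 - (-2)·0.7806) / (6) = 2.0302

2.0302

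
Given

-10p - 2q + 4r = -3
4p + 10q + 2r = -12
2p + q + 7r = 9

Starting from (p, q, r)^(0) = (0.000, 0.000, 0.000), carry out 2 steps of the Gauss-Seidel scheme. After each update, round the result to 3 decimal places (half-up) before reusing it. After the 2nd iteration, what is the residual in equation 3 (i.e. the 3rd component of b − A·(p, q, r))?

-0.001

Iteration 1:
  p = (-3 - (-2)·0.000 - (4)·0.000) / (-10) = 0.300
  q = (-12 - (4)·0.300 - (2)·0.000) / (10) = -1.320
  r = (9 - (2)·0.300 - (1)·-1.320) / (7) = 1.389
Iteration 2:
  p = (-3 - (-2)·-1.320 - (4)·1.389) / (-10) = 1.120
  q = (-12 - (4)·1.120 - (2)·1.389) / (10) = -1.926
  r = (9 - (2)·1.120 - (1)·-1.926) / (7) = 1.241
Residual b − A·x = (-0.616, 0.298, -0.001)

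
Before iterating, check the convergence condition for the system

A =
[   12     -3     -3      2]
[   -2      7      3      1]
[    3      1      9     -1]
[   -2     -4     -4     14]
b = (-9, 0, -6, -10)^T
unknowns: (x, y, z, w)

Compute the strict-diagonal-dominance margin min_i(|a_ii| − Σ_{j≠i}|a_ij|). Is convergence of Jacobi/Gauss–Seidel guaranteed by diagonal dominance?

row 1: |12| − (3+3+2) = 4
row 2: |7| − (2+3+1) = 1
row 3: |9| − (3+1+1) = 4
row 4: |14| − (2+4+4) = 4
minimum over rows = 1 → strictly diagonally dominant (convergence guaranteed)

1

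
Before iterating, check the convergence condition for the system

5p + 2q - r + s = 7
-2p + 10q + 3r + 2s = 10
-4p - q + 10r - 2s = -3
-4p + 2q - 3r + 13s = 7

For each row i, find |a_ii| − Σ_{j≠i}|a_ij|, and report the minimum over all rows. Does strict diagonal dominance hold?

1

row 1: |5| − (2+1+1) = 1
row 2: |10| − (2+3+2) = 3
row 3: |10| − (4+1+2) = 3
row 4: |13| − (4+2+3) = 4
minimum over rows = 1 → strictly diagonally dominant (convergence guaranteed)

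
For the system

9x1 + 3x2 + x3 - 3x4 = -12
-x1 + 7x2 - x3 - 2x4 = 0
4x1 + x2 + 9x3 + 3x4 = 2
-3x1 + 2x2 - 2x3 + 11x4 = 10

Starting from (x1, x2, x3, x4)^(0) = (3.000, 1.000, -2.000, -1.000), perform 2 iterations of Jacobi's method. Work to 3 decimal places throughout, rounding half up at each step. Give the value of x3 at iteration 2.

0.634

Iteration 1:
  x1 = (-12 - (3)·1.000 - (1)·-2.000 - (-3)·-1.000) / (9) = -1.778
  x2 = (0 - (-1)·3.000 - (-1)·-2.000 - (-2)·-1.000) / (7) = -0.143
  x3 = (2 - (4)·3.000 - (1)·1.000 - (3)·-1.000) / (9) = -0.889
  x4 = (10 - (-3)·3.000 - (2)·1.000 - (-2)·-2.000) / (11) = 1.182
Iteration 2:
  x1 = (-12 - (3)·-0.143 - (1)·-0.889 - (-3)·1.182) / (9) = -0.793
  x2 = (0 - (-1)·-1.778 - (-1)·-0.889 - (-2)·1.182) / (7) = -0.043
  x3 = (2 - (4)·-1.778 - (1)·-0.143 - (3)·1.182) / (9) = 0.634
  x4 = (10 - (-3)·-1.778 - (2)·-0.143 - (-2)·-0.889) / (11) = 0.289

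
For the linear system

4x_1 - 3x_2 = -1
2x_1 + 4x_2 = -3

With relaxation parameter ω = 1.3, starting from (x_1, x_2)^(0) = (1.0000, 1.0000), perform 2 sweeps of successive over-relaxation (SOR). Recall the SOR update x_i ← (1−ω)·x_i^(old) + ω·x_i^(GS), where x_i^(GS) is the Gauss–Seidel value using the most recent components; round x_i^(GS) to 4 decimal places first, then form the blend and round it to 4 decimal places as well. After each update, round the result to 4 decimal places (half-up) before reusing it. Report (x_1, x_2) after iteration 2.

(-1.8950, 0.7075)

Iteration 1:
  x_1: GS value = (-1 - (-3)·1.0000) / (4) = 0.5000;  x_1 ← (1−ω)·1.0000 + ω·0.5000 = 0.3500
  x_2: GS value = (-3 - (2)·0.3500) / (4) = -0.9250;  x_2 ← (1−ω)·1.0000 + ω·-0.9250 = -1.5025
Iteration 2:
  x_1: GS value = (-1 - (-3)·-1.5025) / (4) = -1.3769;  x_1 ← (1−ω)·0.3500 + ω·-1.3769 = -1.8950
  x_2: GS value = (-3 - (2)·-1.8950) / (4) = 0.1975;  x_2 ← (1−ω)·-1.5025 + ω·0.1975 = 0.7075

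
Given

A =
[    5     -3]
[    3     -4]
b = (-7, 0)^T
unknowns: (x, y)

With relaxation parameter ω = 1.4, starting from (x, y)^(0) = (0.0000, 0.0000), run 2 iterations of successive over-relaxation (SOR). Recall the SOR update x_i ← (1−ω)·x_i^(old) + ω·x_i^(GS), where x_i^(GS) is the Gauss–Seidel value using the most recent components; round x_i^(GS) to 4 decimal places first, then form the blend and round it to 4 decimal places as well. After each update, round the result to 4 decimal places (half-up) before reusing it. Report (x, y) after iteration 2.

Iteration 1:
  x: GS value = (-7 - (-3)·0.0000) / (5) = -1.4000;  x ← (1−ω)·0.0000 + ω·-1.4000 = -1.9600
  y: GS value = (0 - (3)·-1.9600) / (-4) = -1.4700;  y ← (1−ω)·0.0000 + ω·-1.4700 = -2.0580
Iteration 2:
  x: GS value = (-7 - (-3)·-2.0580) / (5) = -2.6348;  x ← (1−ω)·-1.9600 + ω·-2.6348 = -2.9047
  y: GS value = (0 - (3)·-2.9047) / (-4) = -2.1785;  y ← (1−ω)·-2.0580 + ω·-2.1785 = -2.2267

(-2.9047, -2.2267)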